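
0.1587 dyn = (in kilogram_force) 1.618e-07. Check: 1 dyn = 1e-05 N, so 0.1587 dyn = 0.1587 * 1e-05 = 1.587e-06 N. 1 kilogram_force = 9.80665 N, so 1.587e-06 N = 1.587e-06 / 9.80665 = 1.6182896e-07 kilogram_force ≈ 1.618e-07 kilogram_force (4 s.f.).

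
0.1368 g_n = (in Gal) 1 g_n = 9.80665 m/s^2, so 0.1368 g_n = 0.1368 * 9.80665 = 1.3415497 m/s^2. 1 Gal = 0.01 m/s^2, so 1.3415497 m/s^2 = 1.3415497 / 0.01 = 134.15497 Gal ≈ 134.2 Gal (4 s.f.). Final answer: 134.2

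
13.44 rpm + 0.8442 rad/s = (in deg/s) 1 rpm = 0.10471976 rad/s, so 13.44 rpm = 13.44 * 0.10471976 = 1.4074335 rad/s. 0.8442 rad/s is already in rad/s. Sum: 1.4074335 + 0.8442 = 2.2516335 rad/s. 1 deg/s = 0.017453293 rad/s, so 2.2516335 rad/s = 2.2516335 / 0.017453293 = 129.0091 deg/s ≈ 129 deg/s (4 s.f.). Final answer: 129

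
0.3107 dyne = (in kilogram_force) 3.168e-07. Check: 1 dyne = 1e-05 N, so 0.3107 dyne = 0.3107 * 1e-05 = 3.107e-06 N. 1 kilogram_force = 9.80665 N, so 3.107e-06 N = 3.107e-06 / 9.80665 = 3.1682583e-07 kilogram_force ≈ 3.168e-07 kilogram_force (4 s.f.).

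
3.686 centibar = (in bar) 0.03686. Check: 1 centibar = 1000 Pa, so 3.686 centibar = 3.686 * 1000 = 3686 Pa. 1 bar = 100000 Pa, so 3686 Pa = 3686 / 100000 = 0.03686 bar.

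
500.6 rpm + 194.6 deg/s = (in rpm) 1 rpm = 0.10471976 rad/s, so 500.6 rpm = 500.6 * 0.10471976 = 52.422709 rad/s. 1 deg/s = 0.017453293 rad/s, so 194.6 deg/s = 194.6 * 0.017453293 = 3.3964107 rad/s. Sum: 52.422709 + 3.3964107 = 55.81912 rad/s. 1 rpm = 0.10471976 rad/s, so 55.81912 rad/s = 55.81912 / 0.10471976 = 533.03333 rpm ≈ 533 rpm (4 s.f.). Final answer: 533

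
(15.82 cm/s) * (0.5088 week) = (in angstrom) 4.868e+14. Check: 1 cm/s = 0.01 m/s, so 15.82 cm/s = 15.82 * 0.01 = 0.1582 m/s. 1 week = 604800 s, so 0.5088 week = 0.5088 * 604800 = 307722.24 s. Combine: 0.1582 m/s * 307722.24 s = 48681.658 m. 1 angstrom = 1e-10 m, so 48681.658 m = 48681.658 / 1e-10 = 4.8681658e+14 angstrom ≈ 4.868e+14 angstrom (4 s.f.).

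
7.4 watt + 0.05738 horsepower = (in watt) 50.19. Check: 7.4 watt = 7.4 W. 1 horsepower = 745.69987 W, so 0.05738 horsepower = 0.05738 * 745.69987 = 42.788259 W. Sum: 7.4 + 42.788259 = 50.188259 W. 50.188259 W = 50.188259 watt ≈ 50.19 watt (4 s.f.).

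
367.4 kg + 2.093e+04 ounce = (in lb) 2118. Check: 367.4 kg is already in kg. 1 ounce = 0.028349523 kg, so 2.093e+04 ounce = 2.093e+04 * 0.028349523 = 593.35552 kg. Sum: 367.4 + 593.35552 = 960.75552 kg. 1 lb = 0.45359237 kg, so 960.75552 kg = 960.75552 / 0.45359237 = 2118.1034 lb ≈ 2118 lb (4 s.f.).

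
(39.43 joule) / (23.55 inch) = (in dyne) 39.43 joule = 39.43 J. 1 inch = 0.0254 m, so 23.55 inch = 23.55 * 0.0254 = 0.59817 m. Combine: 39.43 J / 0.59817 m = 65.917716 N. 1 dyne = 1e-05 N, so 65.917716 N = 65.917716 / 1e-05 = 6591771.6 dyne ≈ 6.592e+06 dyne (4 s.f.). Final answer: 6.592e+06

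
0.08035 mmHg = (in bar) 1 mmHg = 133.32237 Pa, so 0.08035 mmHg = 0.08035 * 133.32237 = 10.712452 Pa. 1 bar = 100000 Pa, so 10.712452 Pa = 10.712452 / 100000 = 0.00010712452 bar ≈ 0.0001071 bar (4 s.f.). Final answer: 0.0001071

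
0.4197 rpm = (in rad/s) 1 rpm = 0.10471976 rad/s, so 0.4197 rpm = 0.4197 * 0.10471976 = 0.043950881 rad/s. Result: 0.043950881 rad/s ≈ 0.04395 rad/s (4 s.f.). Final answer: 0.04395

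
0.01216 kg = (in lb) 1 lb = 0.45359237 kg, so 0.01216 kg = 0.01216 / 0.45359237 = 0.026808211 lb ≈ 0.02681 lb (4 s.f.). Final answer: 0.02681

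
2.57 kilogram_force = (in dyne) 1 kilogram_force = 9.80665 N, so 2.57 kilogram_force = 2.57 * 9.80665 = 25.20309 N. 1 dyne = 1e-05 N, so 25.20309 N = 25.20309 / 1e-05 = 2520309 dyne ≈ 2.52e+06 dyne (4 s.f.). Final answer: 2.52e+06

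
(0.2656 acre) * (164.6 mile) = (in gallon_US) 7.522e+10. Check: 1 acre = 4046.8564 m^2, so 0.2656 acre = 0.2656 * 4046.8564 = 1074.8451 m^2. 1 mile = 1609.344 m, so 164.6 mile = 164.6 * 1609.344 = 264898.02 m. Combine: 1074.8451 m^2 * 264898.02 m = 2.8472433e+08 m^3. 1 gallon_US = 0.0037854118 m^3, so 2.8472433e+08 m^3 = 2.8472433e+08 / 0.0037854118 = 7.5216211e+10 gallon_US ≈ 7.522e+10 gallon_US (4 s.f.).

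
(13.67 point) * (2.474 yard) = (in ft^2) 0.1174. Check: 1 point = 0.00035277778 m, so 13.67 point = 13.67 * 0.00035277778 = 0.0048224722 m. 1 yard = 0.9144 m, so 2.474 yard = 2.474 * 0.9144 = 2.2622256 m. Combine: 0.0048224722 m * 2.2622256 m = 0.01090952 m^2. 1 ft^2 = 0.09290304 m^2, so 0.01090952 m^2 = 0.01090952 / 0.09290304 = 0.1174291 ft^2 ≈ 0.1174 ft^2 (4 s.f.).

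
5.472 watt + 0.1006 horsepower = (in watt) 80.49. Check: 5.472 watt = 5.472 W. 1 horsepower = 745.69987 W, so 0.1006 horsepower = 0.1006 * 745.69987 = 75.017407 W. Sum: 5.472 + 75.017407 = 80.489407 W. 80.489407 W = 80.489407 watt ≈ 80.49 watt (4 s.f.).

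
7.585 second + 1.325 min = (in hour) 0.02419. Check: 7.585 second = 7.585 s. 1 min = 60 s, so 1.325 min = 1.325 * 60 = 79.5 s. Sum: 7.585 + 79.5 = 87.085 s. 1 hour = 3600 s, so 87.085 s = 87.085 / 3600 = 0.024190278 hour ≈ 0.02419 hour (4 s.f.).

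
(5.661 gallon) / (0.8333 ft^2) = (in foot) 0.9082. Check: 1 gallon = 0.0037854118 m^3, so 5.661 gallon = 5.661 * 0.0037854118 = 0.021429216 m^3. 1 ft^2 = 0.09290304 m^2, so 0.8333 ft^2 = 0.8333 * 0.09290304 = 0.077416103 m^2. Combine: 0.021429216 m^3 / 0.077416103 m^2 = 0.27680567 m. 1 foot = 0.3048 m, so 0.27680567 m = 0.27680567 / 0.3048 = 0.90815508 foot ≈ 0.9082 foot (4 s.f.).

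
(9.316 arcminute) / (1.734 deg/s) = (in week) 1 arcminute = 0.00029088821 rad, so 9.316 arcminute = 9.316 * 0.00029088821 = 0.0027099146 rad. 1 deg/s = 0.017453293 rad/s, so 1.734 deg/s = 1.734 * 0.017453293 = 0.030264009 rad/s. Combine: 0.0027099146 rad / 0.030264009 rad/s = 0.089542484 s. 1 week = 604800 s, so 0.089542484 s = 0.089542484 / 604800 = 1.4805305e-07 week ≈ 1.481e-07 week (4 s.f.). Final answer: 1.481e-07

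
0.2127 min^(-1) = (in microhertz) 1 min^(-1) = 0.016666667 Hz, so 0.2127 min^(-1) = 0.2127 * 0.016666667 = 0.003545 Hz. 1 microhertz = 1e-06 Hz, so 0.003545 Hz = 0.003545 / 1e-06 = 3545 microhertz. Final answer: 3545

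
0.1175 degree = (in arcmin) 7.05. Check: 1 degree = 0.017453293 rad, so 0.1175 degree = 0.1175 * 0.017453293 = 0.0020507619 rad. 1 arcmin = 0.00029088821 rad, so 0.0020507619 rad = 0.0020507619 / 0.00029088821 = 7.05 arcmin.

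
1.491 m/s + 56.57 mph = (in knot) 1.491 m/s is already in m/s. 1 mph = 0.44704 m/s, so 56.57 mph = 56.57 * 0.44704 = 25.289053 m/s. Sum: 1.491 + 25.289053 = 26.780053 m/s. 1 knot = 0.51444444 m/s, so 26.780053 m/s = 26.780053 / 0.51444444 = 52.056258 knot ≈ 52.06 knot (4 s.f.). Final answer: 52.06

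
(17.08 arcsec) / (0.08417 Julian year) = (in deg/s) 1.786e-09. Check: 1 arcsec = 4.8481368e-06 rad, so 17.08 arcsec = 17.08 * 4.8481368e-06 = 8.2806177e-05 rad. 1 Julian year = 31557600 s, so 0.08417 Julian year = 0.08417 * 31557600 = 2656203.2 s. Combine: 8.2806177e-05 rad / 2656203.2 s = 3.1174639e-11 rad/s. 1 deg/s = 0.017453293 rad/s, so 3.1174639e-11 rad/s = 3.1174639e-11 / 0.017453293 = 1.7861753e-09 deg/s ≈ 1.786e-09 deg/s (4 s.f.).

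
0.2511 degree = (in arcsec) 904. Check: 1 degree = 0.017453293 rad, so 0.2511 degree = 0.2511 * 0.017453293 = 0.0043825218 rad. 1 arcsec = 4.8481368e-06 rad, so 0.0043825218 rad = 0.0043825218 / 4.8481368e-06 = 903.96 arcsec ≈ 904 arcsec (4 s.f.).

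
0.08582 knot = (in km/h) 1 knot = 0.51444444 m/s, so 0.08582 knot = 0.08582 * 0.51444444 = 0.044149622 m/s. 1 km/h = 0.27777778 m/s, so 0.044149622 m/s = 0.044149622 / 0.27777778 = 0.15893864 km/h ≈ 0.1589 km/h (4 s.f.). Final answer: 0.1589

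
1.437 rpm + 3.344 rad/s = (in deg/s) 1 rpm = 0.10471976 rad/s, so 1.437 rpm = 1.437 * 0.10471976 = 0.15048229 rad/s. 3.344 rad/s is already in rad/s. Sum: 0.15048229 + 3.344 = 3.4944823 rad/s. 1 deg/s = 0.017453293 rad/s, so 3.4944823 rad/s = 3.4944823 / 0.017453293 = 200.21909 deg/s ≈ 200.2 deg/s (4 s.f.). Final answer: 200.2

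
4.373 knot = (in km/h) 8.099. Check: 1 knot = 0.51444444 m/s, so 4.373 knot = 4.373 * 0.51444444 = 2.2496656 m/s. 1 km/h = 0.27777778 m/s, so 2.2496656 m/s = 2.2496656 / 0.27777778 = 8.098796 km/h ≈ 8.099 km/h (4 s.f.).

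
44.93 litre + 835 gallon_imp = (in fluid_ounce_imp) 1.352e+05. Check: 1 litre = 0.001 m^3, so 44.93 litre = 44.93 * 0.001 = 0.04493 m^3. 1 gallon_imp = 0.00454609 m^3, so 835 gallon_imp = 835 * 0.00454609 = 3.7959851 m^3. Sum: 0.04493 + 3.7959851 = 3.8409151 m^3. 1 fluid_ounce_imp = 2.8413063e-05 m^3, so 3.8409151 m^3 = 3.8409151 / 2.8413063e-05 = 135181.31 fluid_ounce_imp ≈ 1.352e+05 fluid_ounce_imp (4 s.f.).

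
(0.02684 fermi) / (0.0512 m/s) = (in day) 6.067e-21. Check: 1 fermi = 1e-15 m, so 0.02684 fermi = 0.02684 * 1e-15 = 2.684e-17 m. 0.0512 m/s is already in m/s. Combine: 2.684e-17 m / 0.0512 m/s = 5.2421875e-16 s. 1 day = 86400 s, so 5.2421875e-16 s = 5.2421875e-16 / 86400 = 6.0673466e-21 day ≈ 6.067e-21 day (4 s.f.).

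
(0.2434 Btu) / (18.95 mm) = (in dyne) 1 Btu = 1055.0559 J, so 0.2434 Btu = 0.2434 * 1055.0559 = 256.80059 J. 1 mm = 0.001 m, so 18.95 mm = 18.95 * 0.001 = 0.01895 m. Combine: 256.80059 J / 0.01895 m = 13551.483 N. 1 dyne = 1e-05 N, so 13551.483 N = 13551.483 / 1e-05 = 1.3551483e+09 dyne ≈ 1.355e+09 dyne (4 s.f.). Final answer: 1.355e+09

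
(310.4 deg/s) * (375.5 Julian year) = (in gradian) 1 deg/s = 0.017453293 rad/s, so 310.4 deg/s = 310.4 * 0.017453293 = 5.417502 rad/s. 1 Julian year = 31557600 s, so 375.5 Julian year = 375.5 * 31557600 = 1.1849879e+10 s. Combine: 5.417502 rad/s * 1.1849879e+10 s = 6.4196742e+10 rad. 1 gradian = 0.015707963 rad, so 6.4196742e+10 rad = 6.4196742e+10 / 0.015707963 = 4.0868915e+12 gradian ≈ 4.087e+12 gradian (4 s.f.). Final answer: 4.087e+12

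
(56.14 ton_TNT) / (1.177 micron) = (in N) 1.996e+17. Check: 1 ton_TNT = 4.184e+09 J, so 56.14 ton_TNT = 56.14 * 4.184e+09 = 2.3488976e+11 J. 1 micron = 1e-06 m, so 1.177 micron = 1.177 * 1e-06 = 1.177e-06 m. Combine: 2.3488976e+11 J / 1.177e-06 m = 1.9956649e+17 N. Result: 1.9956649e+17 N ≈ 1.996e+17 N (4 s.f.).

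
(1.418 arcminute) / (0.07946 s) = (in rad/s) 0.005191. Check: 1 arcminute = 0.00029088821 rad, so 1.418 arcminute = 1.418 * 0.00029088821 = 0.00041247948 rad. 0.07946 s is already in s. Combine: 0.00041247948 rad / 0.07946 s = 0.005191033 rad/s. Result: 0.005191033 rad/s ≈ 0.005191 rad/s (4 s.f.).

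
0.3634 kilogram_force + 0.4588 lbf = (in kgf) 0.5715. Check: 1 kilogram_force = 9.80665 N, so 0.3634 kilogram_force = 0.3634 * 9.80665 = 3.5637366 N. 1 lbf = 4.4482216 N, so 0.4588 lbf = 0.4588 * 4.4482216 = 2.0408441 N. Sum: 3.5637366 + 2.0408441 = 5.6045807 N. 1 kgf = 9.80665 N, so 5.6045807 N = 5.6045807 / 9.80665 = 0.57150818 kgf ≈ 0.5715 kgf (4 s.f.).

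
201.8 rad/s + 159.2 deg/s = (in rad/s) 204.6. Check: 201.8 rad/s is already in rad/s. 1 deg/s = 0.017453293 rad/s, so 159.2 deg/s = 159.2 * 0.017453293 = 2.7785642 rad/s. Sum: 201.8 + 2.7785642 = 204.57856 rad/s. Result: 204.57856 rad/s ≈ 204.6 rad/s (4 s.f.).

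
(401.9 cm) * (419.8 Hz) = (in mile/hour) 1 cm = 0.01 m, so 401.9 cm = 401.9 * 0.01 = 4.019 m. 419.8 Hz is already in Hz. Combine: 4.019 m * 419.8 Hz = 1687.1762 m/s. 1 mile/hour = 0.44704 m/s, so 1687.1762 m/s = 1687.1762 / 0.44704 = 3774.1057 mile/hour ≈ 3774 mile/hour (4 s.f.). Final answer: 3774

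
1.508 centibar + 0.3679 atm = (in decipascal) 1 centibar = 1000 Pa, so 1.508 centibar = 1.508 * 1000 = 1508 Pa. 1 atm = 101325 Pa, so 0.3679 atm = 0.3679 * 101325 = 37277.467 Pa. Sum: 1508 + 37277.467 = 38785.467 Pa. 1 decipascal = 0.1 Pa, so 38785.467 Pa = 38785.467 / 0.1 = 387854.67 decipascal ≈ 3.879e+05 decipascal (4 s.f.). Final answer: 3.879e+05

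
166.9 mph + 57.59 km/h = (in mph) 202.7. Check: 1 mph = 0.44704 m/s, so 166.9 mph = 166.9 * 0.44704 = 74.610976 m/s. 1 km/h = 0.27777778 m/s, so 57.59 km/h = 57.59 * 0.27777778 = 15.997222 m/s. Sum: 74.610976 + 15.997222 = 90.608198 m/s. 1 mph = 0.44704 m/s, so 90.608198 m/s = 90.608198 / 0.44704 = 202.68477 mph ≈ 202.7 mph (4 s.f.).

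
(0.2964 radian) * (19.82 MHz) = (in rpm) 0.2964 radian = 0.2964 rad. 1 MHz = 1000000 Hz, so 19.82 MHz = 19.82 * 1000000 = 19820000 Hz. Combine: 0.2964 rad * 19820000 Hz = 5874648 rad/s. 1 rpm = 0.10471976 rad/s, so 5874648 rad/s = 5874648 / 0.10471976 = 56098756 rpm ≈ 5.61e+07 rpm (4 s.f.). Final answer: 5.61e+07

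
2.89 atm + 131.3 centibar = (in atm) 1 atm = 101325 Pa, so 2.89 atm = 2.89 * 101325 = 292829.25 Pa. 1 centibar = 1000 Pa, so 131.3 centibar = 131.3 * 1000 = 131300 Pa. Sum: 292829.25 + 131300 = 424129.25 Pa. 1 atm = 101325 Pa, so 424129.25 Pa = 424129.25 / 101325 = 4.1858302 atm ≈ 4.186 atm (4 s.f.). Final answer: 4.186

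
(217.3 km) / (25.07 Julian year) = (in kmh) 0.0009888. Check: 1 km = 1000 m, so 217.3 km = 217.3 * 1000 = 217300 m. 1 Julian year = 31557600 s, so 25.07 Julian year = 25.07 * 31557600 = 7.9114903e+08 s. Combine: 217300 m / 7.9114903e+08 s = 0.0002746638 m/s. 1 kmh = 0.27777778 m/s, so 0.0002746638 m/s = 0.0002746638 / 0.27777778 = 0.00098878968 kmh ≈ 0.0009888 kmh (4 s.f.).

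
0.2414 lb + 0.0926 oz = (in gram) 1 lb = 0.45359237 kg, so 0.2414 lb = 0.2414 * 0.45359237 = 0.1094972 kg. 1 oz = 0.028349523 kg, so 0.0926 oz = 0.0926 * 0.028349523 = 0.0026251658 kg. Sum: 0.1094972 + 0.0026251658 = 0.11212236 kg. 1 gram = 0.001 kg, so 0.11212236 kg = 0.11212236 / 0.001 = 112.12236 gram ≈ 112.1 gram (4 s.f.). Final answer: 112.1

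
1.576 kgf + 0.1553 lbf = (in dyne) 1 kgf = 9.80665 N, so 1.576 kgf = 1.576 * 9.80665 = 15.45528 N. 1 lbf = 4.4482216 N, so 0.1553 lbf = 0.1553 * 4.4482216 = 0.69080882 N. Sum: 15.45528 + 0.69080882 = 16.146089 N. 1 dyne = 1e-05 N, so 16.146089 N = 16.146089 / 1e-05 = 1614608.9 dyne ≈ 1.615e+06 dyne (4 s.f.). Final answer: 1.615e+06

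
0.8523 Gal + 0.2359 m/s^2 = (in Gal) 24.44. Check: 1 Gal = 0.01 m/s^2, so 0.8523 Gal = 0.8523 * 0.01 = 0.008523 m/s^2. 0.2359 m/s^2 is already in m/s^2. Sum: 0.008523 + 0.2359 = 0.244423 m/s^2. 1 Gal = 0.01 m/s^2, so 0.244423 m/s^2 = 0.244423 / 0.01 = 24.4423 Gal ≈ 24.44 Gal (4 s.f.).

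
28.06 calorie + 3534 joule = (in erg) 3.651e+10. Check: 1 calorie = 4.184 J, so 28.06 calorie = 28.06 * 4.184 = 117.40304 J. 3534 joule = 3534 J. Sum: 117.40304 + 3534 = 3651.403 J. 1 erg = 1e-07 J, so 3651.403 J = 3651.403 / 1e-07 = 3.651403e+10 erg ≈ 3.651e+10 erg (4 s.f.).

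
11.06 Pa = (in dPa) 110.6. Check: 1 dPa = 0.1 Pa, so 11.06 Pa = 11.06 / 0.1 = 110.6 dPa.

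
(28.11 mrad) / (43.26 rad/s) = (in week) 1.074e-09. Check: 1 mrad = 0.001 rad, so 28.11 mrad = 28.11 * 0.001 = 0.02811 rad. 43.26 rad/s is already in rad/s. Combine: 0.02811 rad / 43.26 rad/s = 0.00064979196 s. 1 week = 604800 s, so 0.00064979196 s = 0.00064979196 / 604800 = 1.0743915e-09 week ≈ 1.074e-09 week (4 s.f.).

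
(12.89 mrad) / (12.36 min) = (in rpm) 0.000166. Check: 1 mrad = 0.001 rad, so 12.89 mrad = 12.89 * 0.001 = 0.01289 rad. 1 min = 60 s, so 12.36 min = 12.36 * 60 = 741.6 s. Combine: 0.01289 rad / 741.6 s = 1.7381338e-05 rad/s. 1 rpm = 0.10471976 rad/s, so 1.7381338e-05 rad/s = 1.7381338e-05 / 0.10471976 = 0.00016597955 rpm ≈ 0.000166 rpm (4 s.f.).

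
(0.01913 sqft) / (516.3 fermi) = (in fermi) 3.442e+24. Check: 1 sqft = 0.09290304 m^2, so 0.01913 sqft = 0.01913 * 0.09290304 = 0.0017772352 m^2. 1 fermi = 1e-15 m, so 516.3 fermi = 516.3 * 1e-15 = 5.163e-13 m. Combine: 0.0017772352 m^2 / 5.163e-13 m = 3.4422529e+09 m. 1 fermi = 1e-15 m, so 3.4422529e+09 m = 3.4422529e+09 / 1e-15 = 3.4422529e+24 fermi ≈ 3.442e+24 fermi (4 s.f.).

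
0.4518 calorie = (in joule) 1.89. Check: 1 calorie = 4.184 J, so 0.4518 calorie = 0.4518 * 4.184 = 1.8903312 J. 1.8903312 J = 1.8903312 joule ≈ 1.89 joule (4 s.f.).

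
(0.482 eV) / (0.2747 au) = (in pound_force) 4.225e-31. Check: 1 eV = 1.6021766e-19 J, so 0.482 eV = 0.482 * 1.6021766e-19 = 7.7224914e-20 J. 1 au = 1.4959787e+11 m, so 0.2747 au = 0.2747 * 1.4959787e+11 = 4.1094535e+10 m. Combine: 7.7224914e-20 J / 4.1094535e+10 m = 1.8792015e-30 N. 1 pound_force = 4.4482216 N, so 1.8792015e-30 N = 1.8792015e-30 / 4.4482216 = 4.2246131e-31 pound_force ≈ 4.225e-31 pound_force (4 s.f.).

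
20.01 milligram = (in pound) 4.411e-05. Check: 1 milligram = 1e-06 kg, so 20.01 milligram = 20.01 * 1e-06 = 2.001e-05 kg. 1 pound = 0.45359237 kg, so 2.001e-05 kg = 2.001e-05 / 0.45359237 = 4.4114499e-05 pound ≈ 4.411e-05 pound (4 s.f.).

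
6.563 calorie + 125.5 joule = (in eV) 9.547e+20. Check: 1 calorie = 4.184 J, so 6.563 calorie = 6.563 * 4.184 = 27.459592 J. 125.5 joule = 125.5 J. Sum: 27.459592 + 125.5 = 152.95959 J. 1 eV = 1.6021766e-19 J, so 152.95959 J = 152.95959 / 1.6021766e-19 = 9.5469868e+20 eV ≈ 9.547e+20 eV (4 s.f.).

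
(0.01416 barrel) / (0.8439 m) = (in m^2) 1 barrel = 0.15898729 m^3, so 0.01416 barrel = 0.01416 * 0.15898729 = 0.0022512601 m^3. 0.8439 m is already in m. Combine: 0.0022512601 m^3 / 0.8439 m = 0.0026676859 m^2. Result: 0.0026676859 m^2 ≈ 0.002668 m^2 (4 s.f.). Final answer: 0.002668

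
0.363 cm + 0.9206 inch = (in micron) 2.701e+04. Check: 1 cm = 0.01 m, so 0.363 cm = 0.363 * 0.01 = 0.00363 m. 1 inch = 0.0254 m, so 0.9206 inch = 0.9206 * 0.0254 = 0.02338324 m. Sum: 0.00363 + 0.02338324 = 0.02701324 m. 1 micron = 1e-06 m, so 0.02701324 m = 0.02701324 / 1e-06 = 27013.24 micron ≈ 2.701e+04 micron (4 s.f.).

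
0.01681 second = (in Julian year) 0.01681 second = 0.01681 s. 1 Julian year = 31557600 s, so 0.01681 s = 0.01681 / 31557600 = 5.3267676e-10 Julian year ≈ 5.327e-10 Julian year (4 s.f.). Final answer: 5.327e-10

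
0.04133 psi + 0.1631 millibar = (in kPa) 1 psi = 6894.7573 Pa, so 0.04133 psi = 0.04133 * 6894.7573 = 284.96032 Pa. 1 millibar = 100 Pa, so 0.1631 millibar = 0.1631 * 100 = 16.31 Pa. Sum: 284.96032 + 16.31 = 301.27032 Pa. 1 kPa = 1000 Pa, so 301.27032 Pa = 301.27032 / 1000 = 0.30127032 kPa ≈ 0.3013 kPa (4 s.f.). Final answer: 0.3013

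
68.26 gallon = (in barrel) 1 gallon = 0.0037854118 m^3, so 68.26 gallon = 68.26 * 0.0037854118 = 0.25839221 m^3. 1 barrel = 0.15898729 m^3, so 0.25839221 m^3 = 0.25839221 / 0.15898729 = 1.6252381 barrel ≈ 1.625 barrel (4 s.f.). Final answer: 1.625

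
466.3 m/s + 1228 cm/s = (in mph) 1071. Check: 466.3 m/s is already in m/s. 1 cm/s = 0.01 m/s, so 1228 cm/s = 1228 * 0.01 = 12.28 m/s. Sum: 466.3 + 12.28 = 478.58 m/s. 1 mph = 0.44704 m/s, so 478.58 m/s = 478.58 / 0.44704 = 1070.553 mph ≈ 1071 mph (4 s.f.).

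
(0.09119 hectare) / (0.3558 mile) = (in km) 1 hectare = 10000 m^2, so 0.09119 hectare = 0.09119 * 10000 = 911.9 m^2. 1 mile = 1609.344 m, so 0.3558 mile = 0.3558 * 1609.344 = 572.6046 m. Combine: 911.9 m^2 / 572.6046 m = 1.5925475 m. 1 km = 1000 m, so 1.5925475 m = 1.5925475 / 1000 = 0.0015925475 km ≈ 0.001593 km (4 s.f.). Final answer: 0.001593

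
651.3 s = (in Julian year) 2.064e-05. Check: 1 Julian year = 31557600 s, so 651.3 s = 651.3 / 31557600 = 2.0638452e-05 Julian year ≈ 2.064e-05 Julian year (4 s.f.).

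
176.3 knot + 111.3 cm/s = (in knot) 1 knot = 0.51444444 m/s, so 176.3 knot = 176.3 * 0.51444444 = 90.696556 m/s. 1 cm/s = 0.01 m/s, so 111.3 cm/s = 111.3 * 0.01 = 1.113 m/s. Sum: 90.696556 + 1.113 = 91.809556 m/s. 1 knot = 0.51444444 m/s, so 91.809556 m/s = 91.809556 / 0.51444444 = 178.4635 knot ≈ 178.5 knot (4 s.f.). Final answer: 178.5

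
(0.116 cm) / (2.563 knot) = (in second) 1 cm = 0.01 m, so 0.116 cm = 0.116 * 0.01 = 0.00116 m. 1 knot = 0.51444444 m/s, so 2.563 knot = 2.563 * 0.51444444 = 1.3185211 m/s. Combine: 0.00116 m / 1.3185211 m/s = 0.00087977355 s. 0.00087977355 s = 0.00087977355 second ≈ 0.0008798 second (4 s.f.). Final answer: 0.0008798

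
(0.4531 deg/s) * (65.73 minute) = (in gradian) 1 deg/s = 0.017453293 rad/s, so 0.4531 deg/s = 0.4531 * 0.017453293 = 0.0079080868 rad/s. 1 minute = 60 s, so 65.73 minute = 65.73 * 60 = 3943.8 s. Combine: 0.0079080868 rad/s * 3943.8 s = 31.187913 rad. 1 gradian = 0.015707963 rad, so 31.187913 rad = 31.187913 / 0.015707963 = 1985.4842 gradian ≈ 1985 gradian (4 s.f.). Final answer: 1985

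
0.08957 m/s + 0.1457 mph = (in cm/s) 0.08957 m/s is already in m/s. 1 mph = 0.44704 m/s, so 0.1457 mph = 0.1457 * 0.44704 = 0.065133728 m/s. Sum: 0.08957 + 0.065133728 = 0.15470373 m/s. 1 cm/s = 0.01 m/s, so 0.15470373 m/s = 0.15470373 / 0.01 = 15.470373 cm/s ≈ 15.47 cm/s (4 s.f.). Final answer: 15.47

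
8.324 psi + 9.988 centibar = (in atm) 0.665. Check: 1 psi = 6894.7573 Pa, so 8.324 psi = 8.324 * 6894.7573 = 57391.96 Pa. 1 centibar = 1000 Pa, so 9.988 centibar = 9.988 * 1000 = 9988 Pa. Sum: 57391.96 + 9988 = 67379.96 Pa. 1 atm = 101325 Pa, so 67379.96 Pa = 67379.96 / 101325 = 0.6649885 atm ≈ 0.665 atm (4 s.f.).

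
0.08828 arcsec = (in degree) 2.452e-05. Check: 1 arcsec = 4.8481368e-06 rad, so 0.08828 arcsec = 0.08828 * 4.8481368e-06 = 4.2799352e-07 rad. 1 degree = 0.017453293 rad, so 4.2799352e-07 rad = 4.2799352e-07 / 0.017453293 = 2.4522222e-05 degree ≈ 2.452e-05 degree (4 s.f.).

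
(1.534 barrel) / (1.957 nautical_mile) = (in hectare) 6.729e-09. Check: 1 barrel = 0.15898729 m^3, so 1.534 barrel = 1.534 * 0.15898729 = 0.24388651 m^3. 1 nautical_mile = 1852 m, so 1.957 nautical_mile = 1.957 * 1852 = 3624.364 m. Combine: 0.24388651 m^3 / 3624.364 m = 6.7290843e-05 m^2. 1 hectare = 10000 m^2, so 6.7290843e-05 m^2 = 6.7290843e-05 / 10000 = 6.7290843e-09 hectare ≈ 6.729e-09 hectare (4 s.f.).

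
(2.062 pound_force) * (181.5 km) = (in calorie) 1 pound_force = 4.4482216 N, so 2.062 pound_force = 2.062 * 4.4482216 = 9.172233 N. 1 km = 1000 m, so 181.5 km = 181.5 * 1000 = 181500 m. Combine: 9.172233 N * 181500 m = 1664760.3 J. 1 calorie = 4.184 J, so 1664760.3 J = 1664760.3 / 4.184 = 397887.26 calorie ≈ 3.979e+05 calorie (4 s.f.). Final answer: 3.979e+05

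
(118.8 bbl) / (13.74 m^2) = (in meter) 1 bbl = 0.15898729 m^3, so 118.8 bbl = 118.8 * 0.15898729 = 18.887691 m^3. 13.74 m^2 is already in m^2. Combine: 18.887691 m^3 / 13.74 m^2 = 1.37465 m. 1.37465 m = 1.37465 meter ≈ 1.375 meter (4 s.f.). Final answer: 1.375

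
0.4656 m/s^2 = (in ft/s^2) 1.528. Check: 1 ft/s^2 = 0.3048 m/s^2, so 0.4656 m/s^2 = 0.4656 / 0.3048 = 1.5275591 ft/s^2 ≈ 1.528 ft/s^2 (4 s.f.).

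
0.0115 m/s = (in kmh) 0.0414. Check: 1 kmh = 0.27777778 m/s, so 0.0115 m/s = 0.0115 / 0.27777778 = 0.0414 kmh.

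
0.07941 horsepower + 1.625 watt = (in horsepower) 1 horsepower = 745.69987 W, so 0.07941 horsepower = 0.07941 * 745.69987 = 59.216027 W. 1.625 watt = 1.625 W. Sum: 59.216027 + 1.625 = 60.841027 W. 1 horsepower = 745.69987 W, so 60.841027 W = 60.841027 / 745.69987 = 0.081589161 horsepower ≈ 0.08159 horsepower (4 s.f.). Final answer: 0.08159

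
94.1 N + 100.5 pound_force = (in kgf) 94.1 N is already in N. 1 pound_force = 4.4482216 N, so 100.5 pound_force = 100.5 * 4.4482216 = 447.04627 N. Sum: 94.1 + 447.04627 = 541.14627 N. 1 kgf = 9.80665 N, so 541.14627 N = 541.14627 / 9.80665 = 55.181563 kgf ≈ 55.18 kgf (4 s.f.). Final answer: 55.18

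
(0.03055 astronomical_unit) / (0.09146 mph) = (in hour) 3.105e+07. Check: 1 astronomical_unit = 1.4959787e+11 m, so 0.03055 astronomical_unit = 0.03055 * 1.4959787e+11 = 4.5702149e+09 m. 1 mph = 0.44704 m/s, so 0.09146 mph = 0.09146 * 0.44704 = 0.040886278 m/s. Combine: 4.5702149e+09 m / 0.040886278 m/s = 1.117787e+11 s. 1 hour = 3600 s, so 1.117787e+11 s = 1.117787e+11 / 3600 = 31049638 hour ≈ 3.105e+07 hour (4 s.f.).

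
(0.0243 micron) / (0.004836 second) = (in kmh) 1.809e-05. Check: 1 micron = 1e-06 m, so 0.0243 micron = 0.0243 * 1e-06 = 2.43e-08 m. 0.004836 second = 0.004836 s. Combine: 2.43e-08 m / 0.004836 s = 5.0248139e-06 m/s. 1 kmh = 0.27777778 m/s, so 5.0248139e-06 m/s = 5.0248139e-06 / 0.27777778 = 1.808933e-05 kmh ≈ 1.809e-05 kmh (4 s.f.).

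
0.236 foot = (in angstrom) 7.193e+08. Check: 1 foot = 0.3048 m, so 0.236 foot = 0.236 * 0.3048 = 0.0719328 m. 1 angstrom = 1e-10 m, so 0.0719328 m = 0.0719328 / 1e-10 = 7.19328e+08 angstrom ≈ 7.193e+08 angstrom (4 s.f.).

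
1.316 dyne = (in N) 1.316e-05. Check: 1 dyne = 1e-05 N, so 1.316 dyne = 1.316 * 1e-05 = 1.316e-05 N. Result: 1.316e-05 N.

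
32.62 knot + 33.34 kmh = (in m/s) 1 knot = 0.51444444 m/s, so 32.62 knot = 32.62 * 0.51444444 = 16.781178 m/s. 1 kmh = 0.27777778 m/s, so 33.34 kmh = 33.34 * 0.27777778 = 9.2611111 m/s. Sum: 16.781178 + 9.2611111 = 26.042289 m/s. Result: 26.042289 m/s ≈ 26.04 m/s (4 s.f.). Final answer: 26.04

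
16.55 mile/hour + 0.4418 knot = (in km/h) 27.45. Check: 1 mile/hour = 0.44704 m/s, so 16.55 mile/hour = 16.55 * 0.44704 = 7.398512 m/s. 1 knot = 0.51444444 m/s, so 0.4418 knot = 0.4418 * 0.51444444 = 0.22728156 m/s. Sum: 7.398512 + 0.22728156 = 7.6257936 m/s. 1 km/h = 0.27777778 m/s, so 7.6257936 m/s = 7.6257936 / 0.27777778 = 27.452857 km/h ≈ 27.45 km/h (4 s.f.).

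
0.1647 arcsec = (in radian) 7.985e-07. Check: 1 arcsec = 4.8481368e-06 rad, so 0.1647 arcsec = 0.1647 * 4.8481368e-06 = 7.9848813e-07 rad. 7.9848813e-07 rad = 7.9848813e-07 radian ≈ 7.985e-07 radian (4 s.f.).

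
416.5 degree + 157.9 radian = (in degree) 9464. Check: 1 degree = 0.017453293 rad, so 416.5 degree = 416.5 * 0.017453293 = 7.2692963 rad. 157.9 radian = 157.9 rad. Sum: 7.2692963 + 157.9 = 165.1693 rad. 1 degree = 0.017453293 rad, so 165.1693 rad = 165.1693 / 0.017453293 = 9463.5036 degree ≈ 9464 degree (4 s.f.).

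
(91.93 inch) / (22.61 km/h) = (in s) 1 inch = 0.0254 m, so 91.93 inch = 91.93 * 0.0254 = 2.335022 m. 1 km/h = 0.27777778 m/s, so 22.61 km/h = 22.61 * 0.27777778 = 6.2805556 m/s. Combine: 2.335022 m / 6.2805556 m/s = 0.3717859 s. Result: 0.3717859 s ≈ 0.3718 s (4 s.f.). Final answer: 0.3718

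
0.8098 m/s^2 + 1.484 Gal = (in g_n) 0.8098 m/s^2 is already in m/s^2. 1 Gal = 0.01 m/s^2, so 1.484 Gal = 1.484 * 0.01 = 0.01484 m/s^2. Sum: 0.8098 + 0.01484 = 0.82464 m/s^2. 1 g_n = 9.80665 m/s^2, so 0.82464 m/s^2 = 0.82464 / 9.80665 = 0.084089878 g_n ≈ 0.08409 g_n (4 s.f.). Final answer: 0.08409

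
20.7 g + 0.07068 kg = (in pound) 0.2015. Check: 1 g = 0.001 kg, so 20.7 g = 20.7 * 0.001 = 0.0207 kg. 0.07068 kg is already in kg. Sum: 0.0207 + 0.07068 = 0.09138 kg. 1 pound = 0.45359237 kg, so 0.09138 kg = 0.09138 / 0.45359237 = 0.20145842 pound ≈ 0.2015 pound (4 s.f.).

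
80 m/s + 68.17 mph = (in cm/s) 1.105e+04. Check: 80 m/s is already in m/s. 1 mph = 0.44704 m/s, so 68.17 mph = 68.17 * 0.44704 = 30.474717 m/s. Sum: 80 + 30.474717 = 110.47472 m/s. 1 cm/s = 0.01 m/s, so 110.47472 m/s = 110.47472 / 0.01 = 11047.472 cm/s ≈ 1.105e+04 cm/s (4 s.f.).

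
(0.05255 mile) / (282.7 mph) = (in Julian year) 2.121e-08. Check: 1 mile = 1609.344 m, so 0.05255 mile = 0.05255 * 1609.344 = 84.571027 m. 1 mph = 0.44704 m/s, so 282.7 mph = 282.7 * 0.44704 = 126.37821 m/s. Combine: 84.571027 m / 126.37821 m/s = 0.66918995 s. 1 Julian year = 31557600 s, so 0.66918995 s = 0.66918995 / 31557600 = 2.120535e-08 Julian year ≈ 2.121e-08 Julian year (4 s.f.).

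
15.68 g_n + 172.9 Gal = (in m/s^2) 155.5. Check: 1 g_n = 9.80665 m/s^2, so 15.68 g_n = 15.68 * 9.80665 = 153.76827 m/s^2. 1 Gal = 0.01 m/s^2, so 172.9 Gal = 172.9 * 0.01 = 1.729 m/s^2. Sum: 153.76827 + 1.729 = 155.49727 m/s^2. Result: 155.49727 m/s^2 ≈ 155.5 m/s^2 (4 s.f.).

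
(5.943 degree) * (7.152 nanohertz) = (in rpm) 1 degree = 0.017453293 rad, so 5.943 degree = 5.943 * 0.017453293 = 0.10372492 rad. 1 nanohertz = 1e-09 Hz, so 7.152 nanohertz = 7.152 * 1e-09 = 7.152e-09 Hz. Combine: 0.10372492 rad * 7.152e-09 Hz = 7.4184061e-10 rad/s. 1 rpm = 0.10471976 rad/s, so 7.4184061e-10 rad/s = 7.4184061e-10 / 0.10471976 = 7.084056e-09 rpm ≈ 7.084e-09 rpm (4 s.f.). Final answer: 7.084e-09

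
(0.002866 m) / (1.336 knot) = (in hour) 1.158e-06. Check: 0.002866 m is already in m. 1 knot = 0.51444444 m/s, so 1.336 knot = 1.336 * 0.51444444 = 0.68729778 m/s. Combine: 0.002866 m / 0.68729778 m/s = 0.0041699538 s. 1 hour = 3600 s, so 0.0041699538 s = 0.0041699538 / 3600 = 1.1583205e-06 hour ≈ 1.158e-06 hour (4 s.f.).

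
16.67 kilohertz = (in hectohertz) 166.7. Check: 1 kilohertz = 1000 Hz, so 16.67 kilohertz = 16.67 * 1000 = 16670 Hz. 1 hectohertz = 100 Hz, so 16670 Hz = 16670 / 100 = 166.7 hectohertz.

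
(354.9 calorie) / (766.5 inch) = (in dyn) 1 calorie = 4.184 J, so 354.9 calorie = 354.9 * 4.184 = 1484.9016 J. 1 inch = 0.0254 m, so 766.5 inch = 766.5 * 0.0254 = 19.4691 m. Combine: 1484.9016 J / 19.4691 m = 76.269658 N. 1 dyn = 1e-05 N, so 76.269658 N = 76.269658 / 1e-05 = 7626965.8 dyn ≈ 7.627e+06 dyn (4 s.f.). Final answer: 7.627e+06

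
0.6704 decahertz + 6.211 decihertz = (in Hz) 1 decahertz = 10 Hz, so 0.6704 decahertz = 0.6704 * 10 = 6.704 Hz. 1 decihertz = 0.1 Hz, so 6.211 decihertz = 6.211 * 0.1 = 0.6211 Hz. Sum: 6.704 + 0.6211 = 7.3251 Hz. Result: 7.3251 Hz ≈ 7.325 Hz (4 s.f.). Final answer: 7.325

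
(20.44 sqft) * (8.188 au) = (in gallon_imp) 1 sqft = 0.09290304 m^2, so 20.44 sqft = 20.44 * 0.09290304 = 1.8989381 m^2. 1 au = 1.4959787e+11 m, so 8.188 au = 8.188 * 1.4959787e+11 = 1.2249074e+12 m. Combine: 1.8989381 m^2 * 1.2249074e+12 m = 2.3260233e+12 m^3. 1 gallon_imp = 0.00454609 m^3, so 2.3260233e+12 m^3 = 2.3260233e+12 / 0.00454609 = 5.116536e+14 gallon_imp ≈ 5.117e+14 gallon_imp (4 s.f.). Final answer: 5.117e+14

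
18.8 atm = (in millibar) 1 atm = 101325 Pa, so 18.8 atm = 18.8 * 101325 = 1904910 Pa. 1 millibar = 100 Pa, so 1904910 Pa = 1904910 / 100 = 19049.1 millibar ≈ 1.905e+04 millibar (4 s.f.). Final answer: 1.905e+04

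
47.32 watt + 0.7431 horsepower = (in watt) 601.4. Check: 47.32 watt = 47.32 W. 1 horsepower = 745.69987 W, so 0.7431 horsepower = 0.7431 * 745.69987 = 554.12957 W. Sum: 47.32 + 554.12957 = 601.44957 W. 601.44957 W = 601.44957 watt ≈ 601.4 watt (4 s.f.).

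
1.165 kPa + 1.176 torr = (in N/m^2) 1322. Check: 1 kPa = 1000 Pa, so 1.165 kPa = 1.165 * 1000 = 1165 Pa. 1 torr = 133.32237 Pa, so 1.176 torr = 1.176 * 133.32237 = 156.78711 Pa. Sum: 1165 + 156.78711 = 1321.7871 Pa. 1321.7871 Pa = 1321.7871 N/m^2 ≈ 1322 N/m^2 (4 s.f.).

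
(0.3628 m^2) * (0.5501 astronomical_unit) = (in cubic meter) 0.3628 m^2 is already in m^2. 1 astronomical_unit = 1.4959787e+11 m, so 0.5501 astronomical_unit = 0.5501 * 1.4959787e+11 = 8.2293789e+10 m. Combine: 0.3628 m^2 * 8.2293789e+10 m = 2.9856187e+10 m^3. 2.9856187e+10 m^3 = 2.9856187e+10 cubic meter ≈ 2.986e+10 cubic meter (4 s.f.). Final answer: 2.986e+10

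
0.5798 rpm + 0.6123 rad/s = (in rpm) 6.427. Check: 1 rpm = 0.10471976 rad/s, so 0.5798 rpm = 0.5798 * 0.10471976 = 0.060716514 rad/s. 0.6123 rad/s is already in rad/s. Sum: 0.060716514 + 0.6123 = 0.67301651 rad/s. 1 rpm = 0.10471976 rad/s, so 0.67301651 rad/s = 0.67301651 / 0.10471976 = 6.4268343 rpm ≈ 6.427 rpm (4 s.f.).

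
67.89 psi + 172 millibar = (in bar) 1 psi = 6894.7573 Pa, so 67.89 psi = 67.89 * 6894.7573 = 468085.07 Pa. 1 millibar = 100 Pa, so 172 millibar = 172 * 100 = 17200 Pa. Sum: 468085.07 + 17200 = 485285.07 Pa. 1 bar = 100000 Pa, so 485285.07 Pa = 485285.07 / 100000 = 4.8528507 bar ≈ 4.853 bar (4 s.f.). Final answer: 4.853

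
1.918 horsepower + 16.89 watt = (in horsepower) 1 horsepower = 745.69987 W, so 1.918 horsepower = 1.918 * 745.69987 = 1430.2524 W. 16.89 watt = 16.89 W. Sum: 1430.2524 + 16.89 = 1447.1424 W. 1 horsepower = 745.69987 W, so 1447.1424 W = 1447.1424 / 745.69987 = 1.9406499 horsepower ≈ 1.941 horsepower (4 s.f.). Final answer: 1.941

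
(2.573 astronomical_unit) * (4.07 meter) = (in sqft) 1 astronomical_unit = 1.4959787e+11 m, so 2.573 astronomical_unit = 2.573 * 1.4959787e+11 = 3.8491532e+11 m. 4.07 meter = 4.07 m. Combine: 3.8491532e+11 m * 4.07 m = 1.5666054e+12 m^2. 1 sqft = 0.09290304 m^2, so 1.5666054e+12 m^2 = 1.5666054e+12 / 0.09290304 = 1.68628e+13 sqft ≈ 1.686e+13 sqft (4 s.f.). Final answer: 1.686e+13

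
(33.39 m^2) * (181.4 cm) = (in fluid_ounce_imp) 33.39 m^2 is already in m^2. 1 cm = 0.01 m, so 181.4 cm = 181.4 * 0.01 = 1.814 m. Combine: 33.39 m^2 * 1.814 m = 60.56946 m^3. 1 fluid_ounce_imp = 2.8413063e-05 m^3, so 60.56946 m^3 = 60.56946 / 2.8413063e-05 = 2131747 fluid_ounce_imp ≈ 2.132e+06 fluid_ounce_imp (4 s.f.). Final answer: 2.132e+06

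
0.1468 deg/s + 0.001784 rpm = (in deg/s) 0.1575. Check: 1 deg/s = 0.017453293 rad/s, so 0.1468 deg/s = 0.1468 * 0.017453293 = 0.0025621433 rad/s. 1 rpm = 0.10471976 rad/s, so 0.001784 rpm = 0.001784 * 0.10471976 = 0.00018682004 rad/s. Sum: 0.0025621433 + 0.00018682004 = 0.0027489634 rad/s. 1 deg/s = 0.017453293 rad/s, so 0.0027489634 rad/s = 0.0027489634 / 0.017453293 = 0.157504 deg/s ≈ 0.1575 deg/s (4 s.f.).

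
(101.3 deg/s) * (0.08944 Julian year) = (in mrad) 4.99e+09. Check: 1 deg/s = 0.017453293 rad/s, so 101.3 deg/s = 101.3 * 0.017453293 = 1.7680185 rad/s. 1 Julian year = 31557600 s, so 0.08944 Julian year = 0.08944 * 31557600 = 2822511.7 s. Combine: 1.7680185 rad/s * 2822511.7 s = 4990253.1 rad. 1 mrad = 0.001 rad, so 4990253.1 rad = 4990253.1 / 0.001 = 4.9902531e+09 mrad ≈ 4.99e+09 mrad (4 s.f.).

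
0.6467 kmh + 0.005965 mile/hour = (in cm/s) 18.23. Check: 1 kmh = 0.27777778 m/s, so 0.6467 kmh = 0.6467 * 0.27777778 = 0.17963889 m/s. 1 mile/hour = 0.44704 m/s, so 0.005965 mile/hour = 0.005965 * 0.44704 = 0.0026665936 m/s. Sum: 0.17963889 + 0.0026665936 = 0.18230548 m/s. 1 cm/s = 0.01 m/s, so 0.18230548 m/s = 0.18230548 / 0.01 = 18.230548 cm/s ≈ 18.23 cm/s (4 s.f.).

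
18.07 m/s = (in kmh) 65.05. Check: 1 kmh = 0.27777778 m/s, so 18.07 m/s = 18.07 / 0.27777778 = 65.052 kmh ≈ 65.05 kmh (4 s.f.).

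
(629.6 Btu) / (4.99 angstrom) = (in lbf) 1 Btu = 1055.0559 J, so 629.6 Btu = 629.6 * 1055.0559 = 664263.16 J. 1 angstrom = 1e-10 m, so 4.99 angstrom = 4.99 * 1e-10 = 4.99e-10 m. Combine: 664263.16 J / 4.99e-10 m = 1.3311887e+15 N. 1 lbf = 4.4482216 N, so 1.3311887e+15 N = 1.3311887e+15 / 4.4482216 = 2.9926313e+14 lbf ≈ 2.993e+14 lbf (4 s.f.). Final answer: 2.993e+14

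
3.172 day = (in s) 1 day = 86400 s, so 3.172 day = 3.172 * 86400 = 274060.8 s. Result: 274060.8 s ≈ 2.741e+05 s (4 s.f.). Final answer: 2.741e+05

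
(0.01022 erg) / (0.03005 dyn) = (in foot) 0.01116. Check: 1 erg = 1e-07 J, so 0.01022 erg = 0.01022 * 1e-07 = 1.022e-09 J. 1 dyn = 1e-05 N, so 0.03005 dyn = 0.03005 * 1e-05 = 3.005e-07 N. Combine: 1.022e-09 J / 3.005e-07 N = 0.0034009983 m. 1 foot = 0.3048 m, so 0.0034009983 m = 0.0034009983 / 0.3048 = 0.011158131 foot ≈ 0.01116 foot (4 s.f.).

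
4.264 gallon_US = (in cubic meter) 0.01614. Check: 1 gallon_US = 0.0037854118 m^3, so 4.264 gallon_US = 4.264 * 0.0037854118 = 0.016140996 m^3. 0.016140996 m^3 = 0.016140996 cubic meter ≈ 0.01614 cubic meter (4 s.f.).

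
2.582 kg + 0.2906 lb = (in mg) 2.714e+06. Check: 2.582 kg is already in kg. 1 lb = 0.45359237 kg, so 0.2906 lb = 0.2906 * 0.45359237 = 0.13181394 kg. Sum: 2.582 + 0.13181394 = 2.7138139 kg. 1 mg = 1e-06 kg, so 2.7138139 kg = 2.7138139 / 1e-06 = 2713813.9 mg ≈ 2.714e+06 mg (4 s.f.).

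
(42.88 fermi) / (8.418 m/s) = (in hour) 1 fermi = 1e-15 m, so 42.88 fermi = 42.88 * 1e-15 = 4.288e-14 m. 8.418 m/s is already in m/s. Combine: 4.288e-14 m / 8.418 m/s = 5.0938465e-15 s. 1 hour = 3600 s, so 5.0938465e-15 s = 5.0938465e-15 / 3600 = 1.4149574e-18 hour ≈ 1.415e-18 hour (4 s.f.). Final answer: 1.415e-18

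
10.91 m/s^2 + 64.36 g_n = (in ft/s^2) 2107. Check: 10.91 m/s^2 is already in m/s^2. 1 g_n = 9.80665 m/s^2, so 64.36 g_n = 64.36 * 9.80665 = 631.15599 m/s^2. Sum: 10.91 + 631.15599 = 642.06599 m/s^2. 1 ft/s^2 = 0.3048 m/s^2, so 642.06599 m/s^2 = 642.06599 / 0.3048 = 2106.5157 ft/s^2 ≈ 2107 ft/s^2 (4 s.f.).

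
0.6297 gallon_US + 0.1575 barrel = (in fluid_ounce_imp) 1 gallon_US = 0.0037854118 m^3, so 0.6297 gallon_US = 0.6297 * 0.0037854118 = 0.0023836738 m^3. 1 barrel = 0.15898729 m^3, so 0.1575 barrel = 0.1575 * 0.15898729 = 0.025040499 m^3. Sum: 0.0023836738 + 0.025040499 = 0.027424173 m^3. 1 fluid_ounce_imp = 2.8413063e-05 m^3, so 0.027424173 m^3 = 0.027424173 / 2.8413063e-05 = 965.19595 fluid_ounce_imp ≈ 965.2 fluid_ounce_imp (4 s.f.). Final answer: 965.2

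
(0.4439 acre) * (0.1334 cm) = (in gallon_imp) 527.1. Check: 1 acre = 4046.8564 m^2, so 0.4439 acre = 0.4439 * 4046.8564 = 1796.3996 m^2. 1 cm = 0.01 m, so 0.1334 cm = 0.1334 * 0.01 = 0.001334 m. Combine: 1796.3996 m^2 * 0.001334 m = 2.396397 m^3. 1 gallon_imp = 0.00454609 m^3, so 2.396397 m^3 = 2.396397 / 0.00454609 = 527.13365 gallon_imp ≈ 527.1 gallon_imp (4 s.f.).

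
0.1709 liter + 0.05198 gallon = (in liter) 0.3677. Check: 1 liter = 0.001 m^3, so 0.1709 liter = 0.1709 * 0.001 = 0.0001709 m^3. 1 gallon = 0.0037854118 m^3, so 0.05198 gallon = 0.05198 * 0.0037854118 = 0.0001967657 m^3. Sum: 0.0001709 + 0.0001967657 = 0.0003676657 m^3. 1 liter = 0.001 m^3, so 0.0003676657 m^3 = 0.0003676657 / 0.001 = 0.3676657 liter ≈ 0.3677 liter (4 s.f.).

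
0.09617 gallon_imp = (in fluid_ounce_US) 1 gallon_imp = 0.00454609 m^3, so 0.09617 gallon_imp = 0.09617 * 0.00454609 = 0.00043719748 m^3. 1 fluid_ounce_US = 2.957353e-05 m^3, so 0.00043719748 m^3 = 0.00043719748 / 2.957353e-05 = 14.783405 fluid_ounce_US ≈ 14.78 fluid_ounce_US (4 s.f.). Final answer: 14.78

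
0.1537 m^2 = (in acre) 1 acre = 4046.8564 m^2, so 0.1537 m^2 = 0.1537 / 4046.8564 = 3.7980097e-05 acre ≈ 3.798e-05 acre (4 s.f.). Final answer: 3.798e-05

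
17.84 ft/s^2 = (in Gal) 543.8. Check: 1 ft/s^2 = 0.3048 m/s^2, so 17.84 ft/s^2 = 17.84 * 0.3048 = 5.437632 m/s^2. 1 Gal = 0.01 m/s^2, so 5.437632 m/s^2 = 5.437632 / 0.01 = 543.7632 Gal ≈ 543.8 Gal (4 s.f.).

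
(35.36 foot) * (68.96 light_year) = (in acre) 1 foot = 0.3048 m, so 35.36 foot = 35.36 * 0.3048 = 10.777728 m. 1 light_year = 9.4607305e+15 m, so 68.96 light_year = 68.96 * 9.4607305e+15 = 6.5241197e+17 m. Combine: 10.777728 m * 6.5241197e+17 m = 7.0315188e+18 m^2. 1 acre = 4046.8564 m^2, so 7.0315188e+18 m^2 = 7.0315188e+18 / 4046.8564 = 1.7375261e+15 acre ≈ 1.738e+15 acre (4 s.f.). Final answer: 1.738e+15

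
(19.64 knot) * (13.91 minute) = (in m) 1 knot = 0.51444444 m/s, so 19.64 knot = 19.64 * 0.51444444 = 10.103689 m/s. 1 minute = 60 s, so 13.91 minute = 13.91 * 60 = 834.6 s. Combine: 10.103689 m/s * 834.6 s = 8432.5387 m. Result: 8432.5387 m ≈ 8433 m (4 s.f.). Final answer: 8433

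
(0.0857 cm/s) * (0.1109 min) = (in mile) 1 cm/s = 0.01 m/s, so 0.0857 cm/s = 0.0857 * 0.01 = 0.000857 m/s. 1 min = 60 s, so 0.1109 min = 0.1109 * 60 = 6.654 s. Combine: 0.000857 m/s * 6.654 s = 0.005702478 m. 1 mile = 1609.344 m, so 0.005702478 m = 0.005702478 / 1609.344 = 3.5433556e-06 mile ≈ 3.543e-06 mile (4 s.f.). Final answer: 3.543e-06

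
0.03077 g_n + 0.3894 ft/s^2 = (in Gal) 1 g_n = 9.80665 m/s^2, so 0.03077 g_n = 0.03077 * 9.80665 = 0.30175062 m/s^2. 1 ft/s^2 = 0.3048 m/s^2, so 0.3894 ft/s^2 = 0.3894 * 0.3048 = 0.11868912 m/s^2. Sum: 0.30175062 + 0.11868912 = 0.42043974 m/s^2. 1 Gal = 0.01 m/s^2, so 0.42043974 m/s^2 = 0.42043974 / 0.01 = 42.043974 Gal ≈ 42.04 Gal (4 s.f.). Final answer: 42.04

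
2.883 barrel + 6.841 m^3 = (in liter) 7299. Check: 1 barrel = 0.15898729 m^3, so 2.883 barrel = 2.883 * 0.15898729 = 0.45836037 m^3. 6.841 m^3 is already in m^3. Sum: 0.45836037 + 6.841 = 7.2993604 m^3. 1 liter = 0.001 m^3, so 7.2993604 m^3 = 7.2993604 / 0.001 = 7299.3604 liter ≈ 7299 liter (4 s.f.).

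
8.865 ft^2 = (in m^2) 0.8236. Check: 1 ft^2 = 0.09290304 m^2, so 8.865 ft^2 = 8.865 * 0.09290304 = 0.82358545 m^2. Result: 0.82358545 m^2 ≈ 0.8236 m^2 (4 s.f.).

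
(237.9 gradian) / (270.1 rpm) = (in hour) 1 gradian = 0.015707963 rad, so 237.9 gradian = 237.9 * 0.015707963 = 3.7369245 rad. 1 rpm = 0.10471976 rad/s, so 270.1 rpm = 270.1 * 0.10471976 = 28.284806 rad/s. Combine: 3.7369245 rad / 28.284806 rad/s = 0.13211773 s. 1 hour = 3600 s, so 0.13211773 s = 0.13211773 / 3600 = 3.6699371e-05 hour ≈ 3.67e-05 hour (4 s.f.). Final answer: 3.67e-05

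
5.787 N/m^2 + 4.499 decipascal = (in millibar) 0.06237. Check: 5.787 N/m^2 = 5.787 Pa. 1 decipascal = 0.1 Pa, so 4.499 decipascal = 4.499 * 0.1 = 0.4499 Pa. Sum: 5.787 + 0.4499 = 6.2369 Pa. 1 millibar = 100 Pa, so 6.2369 Pa = 6.2369 / 100 = 0.062369 millibar ≈ 0.06237 millibar (4 s.f.).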